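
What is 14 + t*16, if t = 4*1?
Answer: 78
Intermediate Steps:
t = 4
14 + t*16 = 14 + 4*16 = 14 + 64 = 78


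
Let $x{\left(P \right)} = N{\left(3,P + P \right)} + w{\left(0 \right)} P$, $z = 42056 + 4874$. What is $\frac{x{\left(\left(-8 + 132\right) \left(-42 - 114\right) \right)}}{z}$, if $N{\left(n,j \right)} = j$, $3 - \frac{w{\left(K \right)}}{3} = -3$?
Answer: $- \frac{2976}{361} \approx -8.2438$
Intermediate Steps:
$w{\left(K \right)} = 18$ ($w{\left(K \right)} = 9 - -9 = 9 + 9 = 18$)
$z = 46930$
$x{\left(P \right)} = 20 P$ ($x{\left(P \right)} = \left(P + P\right) + 18 P = 2 P + 18 P = 20 P$)
$\frac{x{\left(\left(-8 + 132\right) \left(-42 - 114\right) \right)}}{z} = \frac{20 \left(-8 + 132\right) \left(-42 - 114\right)}{46930} = 20 \cdot 124 \left(-156\right) \frac{1}{46930} = 20 \left(-19344\right) \frac{1}{46930} = \left(-386880\right) \frac{1}{46930} = - \frac{2976}{361}$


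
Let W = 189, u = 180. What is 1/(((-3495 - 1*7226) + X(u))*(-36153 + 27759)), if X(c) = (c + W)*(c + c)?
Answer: -1/1025066886 ≈ -9.7555e-10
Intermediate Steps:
X(c) = 2*c*(189 + c) (X(c) = (c + 189)*(c + c) = (189 + c)*(2*c) = 2*c*(189 + c))
1/(((-3495 - 1*7226) + X(u))*(-36153 + 27759)) = 1/(((-3495 - 1*7226) + 2*180*(189 + 180))*(-36153 + 27759)) = 1/(((-3495 - 7226) + 2*180*369)*(-8394)) = 1/((-10721 + 132840)*(-8394)) = 1/(122119*(-8394)) = 1/(-1025066886) = -1/1025066886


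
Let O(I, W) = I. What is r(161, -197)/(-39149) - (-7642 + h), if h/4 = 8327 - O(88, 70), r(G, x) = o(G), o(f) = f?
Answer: -991017947/39149 ≈ -25314.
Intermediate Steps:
r(G, x) = G
h = 32956 (h = 4*(8327 - 1*88) = 4*(8327 - 88) = 4*8239 = 32956)
r(161, -197)/(-39149) - (-7642 + h) = 161/(-39149) - (-7642 + 32956) = 161*(-1/39149) - 1*25314 = -161/39149 - 25314 = -991017947/39149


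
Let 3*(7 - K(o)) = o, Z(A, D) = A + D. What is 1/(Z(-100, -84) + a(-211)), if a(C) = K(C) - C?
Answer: 3/313 ≈ 0.0095847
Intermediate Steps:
K(o) = 7 - o/3
a(C) = 7 - 4*C/3 (a(C) = (7 - C/3) - C = 7 - 4*C/3)
1/(Z(-100, -84) + a(-211)) = 1/((-100 - 84) + (7 - 4/3*(-211))) = 1/(-184 + (7 + 844/3)) = 1/(-184 + 865/3) = 1/(313/3) = 3/313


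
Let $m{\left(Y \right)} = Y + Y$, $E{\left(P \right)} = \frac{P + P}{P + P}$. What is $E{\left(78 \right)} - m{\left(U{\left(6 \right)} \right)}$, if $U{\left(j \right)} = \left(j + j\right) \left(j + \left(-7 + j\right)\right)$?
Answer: $-119$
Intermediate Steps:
$U{\left(j \right)} = 2 j \left(-7 + 2 j\right)$
$E{\left(P \right)} = 1$ ($E{\left(P \right)} = \frac{2 P}{2 P} = 2 P \frac{1}{2 P} = 1$)
$m{\left(Y \right)} = 2 Y$
$E{\left(78 \right)} - m{\left(U{\left(6 \right)} \right)} = 1 - 2 \cdot 2 \cdot 6 \left(-7 + 2 \cdot 6\right) = 1 - 2 \cdot 2 \cdot 6 \left(-7 + 12\right) = 1 - 2 \cdot 2 \cdot 6 \cdot 5 = 1 - 2 \cdot 60 = 1 - 120 = -119$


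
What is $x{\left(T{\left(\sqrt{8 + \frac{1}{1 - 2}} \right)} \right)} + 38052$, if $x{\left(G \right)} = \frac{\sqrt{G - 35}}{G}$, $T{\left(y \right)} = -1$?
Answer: $38052 - 6 i \approx 38052.0 - 6.0 i$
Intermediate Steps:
$x{\left(G \right)} = \frac{\sqrt{-35 + G}}{G}$
$x{\left(T{\left(\sqrt{8 + \frac{1}{1 - 2}} \right)} \right)} + 38052 = \frac{\sqrt{-35 - 1}}{-1} + 38052 = - \sqrt{-36} + 38052 = - 6 i + 38052 = 38052 - 6 i$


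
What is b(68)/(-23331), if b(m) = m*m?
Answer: -4624/23331 ≈ -0.19819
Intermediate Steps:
b(m) = m²
b(68)/(-23331) = 68²/(-23331) = 4624*(-1/23331) = -4624/23331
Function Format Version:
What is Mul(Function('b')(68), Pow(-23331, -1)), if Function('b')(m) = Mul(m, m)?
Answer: Rational(-4624, 23331) ≈ -0.19819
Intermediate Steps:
Function('b')(m) = Pow(m, 2)
Mul(Function('b')(68), Pow(-23331, -1)) = Mul(Pow(68, 2), Pow(-23331, -1)) = Mul(4624, Rational(-1, 23331)) = Rational(-4624, 23331)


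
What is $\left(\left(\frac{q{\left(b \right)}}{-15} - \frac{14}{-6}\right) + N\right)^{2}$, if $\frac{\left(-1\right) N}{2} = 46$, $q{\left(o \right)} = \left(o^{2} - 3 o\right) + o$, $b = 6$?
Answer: $\frac{1874161}{225} \approx 8329.6$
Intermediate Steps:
$q{\left(o \right)} = o^{2} - 2 o$
$N = -92$ ($N = \left(-2\right) 46 = -92$)
$\left(\left(\frac{q{\left(b \right)}}{-15} - \frac{14}{-6}\right) + N\right)^{2} = \left(\left(\frac{6 \left(-2 + 6\right)}{-15} - \frac{14}{-6}\right) - 92\right)^{2} = \left(\left(6 \cdot 4 \left(- \frac{1}{15}\right) - - \frac{7}{3}\right) - 92\right)^{2} = \left(\left(24 \left(- \frac{1}{15}\right) + \frac{7}{3}\right) - 92\right)^{2} = \left(\left(- \frac{8}{5} + \frac{7}{3}\right) - 92\right)^{2} = \left(\frac{11}{15} - 92\right)^{2} = \left(- \frac{1369}{15}\right)^{2} = \frac{1874161}{225}$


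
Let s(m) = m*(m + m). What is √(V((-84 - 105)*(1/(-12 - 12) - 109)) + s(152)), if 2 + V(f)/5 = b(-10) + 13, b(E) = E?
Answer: √46213 ≈ 214.97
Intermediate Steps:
s(m) = 2*m² (s(m) = m*(2*m) = 2*m²)
V(f) = 5 (V(f) = -10 + 5*(-10 + 13) = -10 + 5*3 = -10 + 15 = 5)
√(V((-84 - 105)*(1/(-12 - 12) - 109)) + s(152)) = √(5 + 2*152²) = √(5 + 2*23104) = √(5 + 46208) = √46213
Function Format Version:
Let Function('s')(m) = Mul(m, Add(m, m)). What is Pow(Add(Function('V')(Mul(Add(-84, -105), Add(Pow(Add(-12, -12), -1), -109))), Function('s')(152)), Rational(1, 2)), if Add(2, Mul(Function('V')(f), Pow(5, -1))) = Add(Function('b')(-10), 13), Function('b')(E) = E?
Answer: Pow(46213, Rational(1, 2)) ≈ 214.97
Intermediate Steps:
Function('s')(m) = Mul(2, Pow(m, 2)) (Function('s')(m) = Mul(m, Mul(2, m)) = Mul(2, Pow(m, 2)))
Function('V')(f) = 5 (Function('V')(f) = Add(-10, Mul(5, Add(-10, 13))) = Add(-10, Mul(5, 3)) = Add(-10, 15) = 5)
Pow(Add(Function('V')(Mul(Add(-84, -105), Add(Pow(Add(-12, -12), -1), -109))), Function('s')(152)), Rational(1, 2)) = Pow(Add(5, Mul(2, Pow(152, 2))), Rational(1, 2)) = Pow(Add(5, Mul(2, 23104)), Rational(1, 2)) = Pow(Add(5, 46208), Rational(1, 2)) = Pow(46213, Rational(1, 2))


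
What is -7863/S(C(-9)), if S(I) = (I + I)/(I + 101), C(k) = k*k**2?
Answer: -822994/243 ≈ -3386.8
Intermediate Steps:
C(k) = k**3
S(I) = 2*I/(101 + I) (S(I) = (2*I)/(101 + I) = 2*I/(101 + I))
-7863/S(C(-9)) = -7863/(2*(-9)**3/(101 + (-9)**3)) = -7863/(2*(-729)/(101 - 729)) = -7863/(2*(-729)/(-628)) = -7863/(2*(-729)*(-1/628)) = -7863/729/314 = -7863*314/729 = -822994/243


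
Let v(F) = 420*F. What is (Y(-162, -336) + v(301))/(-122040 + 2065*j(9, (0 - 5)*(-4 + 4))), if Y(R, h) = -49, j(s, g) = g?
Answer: -126371/122040 ≈ -1.0355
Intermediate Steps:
(Y(-162, -336) + v(301))/(-122040 + 2065*j(9, (0 - 5)*(-4 + 4))) = (-49 + 420*301)/(-122040 + 2065*((0 - 5)*(-4 + 4))) = (-49 + 126420)/(-122040 + 2065*(-5*0)) = 126371/(-122040 + 2065*0) = 126371/(-122040 + 0) = 126371/(-122040) = 126371*(-1/122040) = -126371/122040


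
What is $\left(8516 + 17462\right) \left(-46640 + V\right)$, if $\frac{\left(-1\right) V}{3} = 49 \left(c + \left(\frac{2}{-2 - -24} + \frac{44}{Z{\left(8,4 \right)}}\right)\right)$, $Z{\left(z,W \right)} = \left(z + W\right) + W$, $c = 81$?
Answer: $- \frac{33699220127}{22} \approx -1.5318 \cdot 10^{9}$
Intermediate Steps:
$Z{\left(z,W \right)} = z + 2 W$ ($Z{\left(z,W \right)} = \left(W + z\right) + W = z + 2 W$)
$V = - \frac{542283}{44}$ ($V = - 3 \cdot 49 \left(81 + \left(\frac{2}{-2 - -24} + \frac{44}{8 + 2 \cdot 4}\right)\right) = - 3 \cdot 49 \left(81 + \left(\frac{2}{-2 + 24} + \frac{44}{8 + 8}\right)\right) = - 3 \cdot 49 \left(81 + \left(\frac{2}{22} + \frac{44}{16}\right)\right) = - 3 \cdot 49 \left(81 + \left(2 \cdot \frac{1}{22} + 44 \cdot \frac{1}{16}\right)\right) = - 3 \cdot 49 \left(81 + \left(\frac{1}{11} + \frac{11}{4}\right)\right) = - 3 \cdot 49 \left(81 + \frac{125}{44}\right) = - 3 \cdot 49 \cdot \frac{3689}{44} = \left(-3\right) \frac{180761}{44} = - \frac{542283}{44} \approx -12325.0$)
$\left(8516 + 17462\right) \left(-46640 + V\right) = \left(8516 + 17462\right) \left(-46640 - \frac{542283}{44}\right) = 25978 \left(- \frac{2594443}{44}\right) = - \frac{33699220127}{22}$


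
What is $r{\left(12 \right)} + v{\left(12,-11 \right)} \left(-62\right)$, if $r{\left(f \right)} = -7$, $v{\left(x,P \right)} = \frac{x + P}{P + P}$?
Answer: $- \frac{46}{11} \approx -4.1818$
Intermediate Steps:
$v{\left(x,P \right)} = \frac{P + x}{2 P}$
$r{\left(12 \right)} + v{\left(12,-11 \right)} \left(-62\right) = -7 + \frac{-11 + 12}{2 \left(-11\right)} \left(-62\right) = -7 + \frac{1}{2} \left(- \frac{1}{11}\right) 1 \left(-62\right) = -7 - - \frac{31}{11} = -7 + \frac{31}{11} = - \frac{46}{11}$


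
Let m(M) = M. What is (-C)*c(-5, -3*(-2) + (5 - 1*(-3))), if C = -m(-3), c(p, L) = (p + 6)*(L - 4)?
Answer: -30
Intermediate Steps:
c(p, L) = (-4 + L)*(6 + p) (c(p, L) = (6 + p)*(-4 + L) = (-4 + L)*(6 + p))
C = 3 (C = -1*(-3) = 3)
(-C)*c(-5, -3*(-2) + (5 - 1*(-3))) = (-1*3)*(-24 - 4*(-5) + 6*(-3*(-2) + (5 - 1*(-3))) + (-3*(-2) + (5 - 1*(-3)))*(-5)) = -3*(-24 + 20 + 6*(6 + (5 + 3)) + (6 + (5 + 3))*(-5)) = -3*(-24 + 20 + 6*(6 + 8) + (6 + 8)*(-5)) = -3*(-24 + 20 + 6*14 + 14*(-5)) = -3*(-24 + 20 + 84 - 70) = -3*10 = -30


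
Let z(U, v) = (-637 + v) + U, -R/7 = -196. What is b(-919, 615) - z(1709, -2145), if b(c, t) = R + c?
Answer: 1526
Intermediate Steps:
R = 1372 (R = -7*(-196) = 1372)
z(U, v) = -637 + U + v
b(c, t) = 1372 + c
b(-919, 615) - z(1709, -2145) = (1372 - 919) - (-637 + 1709 - 2145) = 453 - 1*(-1073) = 453 + 1073 = 1526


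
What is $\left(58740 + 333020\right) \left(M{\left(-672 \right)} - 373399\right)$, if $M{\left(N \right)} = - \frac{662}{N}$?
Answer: $- \frac{3071930532505}{21} \approx -1.4628 \cdot 10^{11}$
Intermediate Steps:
$\left(58740 + 333020\right) \left(M{\left(-672 \right)} - 373399\right) = \left(58740 + 333020\right) \left(- \frac{662}{-672} - 373399\right) = 391760 \left(\left(-662\right) \left(- \frac{1}{672}\right) - 373399\right) = 391760 \left(\frac{331}{336} - 373399\right) = 391760 \left(- \frac{125461733}{336}\right) = - \frac{3071930532505}{21}$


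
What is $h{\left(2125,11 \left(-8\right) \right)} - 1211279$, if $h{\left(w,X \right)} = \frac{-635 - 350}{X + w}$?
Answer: $- \frac{2467376308}{2037} \approx -1.2113 \cdot 10^{6}$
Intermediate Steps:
$h{\left(w,X \right)} = - \frac{985}{X + w}$
$h{\left(2125,11 \left(-8\right) \right)} - 1211279 = - \frac{985}{11 \left(-8\right) + 2125} - 1211279 = - \frac{985}{-88 + 2125} - 1211279 = - \frac{985}{2037} - 1211279 = - \frac{2467376308}{2037}$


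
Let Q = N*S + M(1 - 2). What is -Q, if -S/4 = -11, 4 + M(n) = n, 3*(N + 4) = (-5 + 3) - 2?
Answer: 719/3 ≈ 239.67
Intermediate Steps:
N = -16/3 (N = -4 + ((-5 + 3) - 2)/3 = -4 + (-2 - 2)/3 = -4 + (⅓)*(-4) = -4 - 4/3 = -16/3 ≈ -5.3333)
M(n) = -4 + n
S = 44 (S = -4*(-11) = 44)
Q = -719/3 (Q = -16/3*44 + (-4 + (1 - 2)) = -704/3 + (-4 - 1) = -704/3 - 5 = -719/3 ≈ -239.67)
-Q = -1*(-719/3) = 719/3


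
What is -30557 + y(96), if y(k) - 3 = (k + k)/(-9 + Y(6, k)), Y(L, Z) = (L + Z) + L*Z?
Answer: -6813478/223 ≈ -30554.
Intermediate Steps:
Y(L, Z) = L + Z + L*Z
y(k) = 3 + 2*k/(-3 + 7*k) (y(k) = 3 + (k + k)/(-9 + (6 + k + 6*k)) = 3 + (2*k)/(-9 + (6 + 7*k)) = 3 + (2*k)/(-3 + 7*k) = 3 + 2*k/(-3 + 7*k))
-30557 + y(96) = -30557 + (-9 + 23*96)/(-3 + 7*96) = -30557 + (-9 + 2208)/(-3 + 672) = -30557 + 2199/669 = -30557 + (1/669)*2199 = -30557 + 733/223 = -6813478/223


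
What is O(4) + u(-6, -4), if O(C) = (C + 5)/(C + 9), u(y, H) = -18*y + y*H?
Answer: 1725/13 ≈ 132.69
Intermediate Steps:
u(y, H) = -18*y + H*y
O(C) = (5 + C)/(9 + C)
O(4) + u(-6, -4) = (5 + 4)/(9 + 4) - 6*(-18 - 4) = 9/13 - 6*(-22) = (1/13)*9 + 132 = 9/13 + 132 = 1725/13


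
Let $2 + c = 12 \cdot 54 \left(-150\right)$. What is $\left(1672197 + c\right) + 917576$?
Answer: $2492571$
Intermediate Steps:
$c = -97202$ ($c = -2 + 12 \cdot 54 \left(-150\right) = -2 + 648 \left(-150\right) = -2 - 97200 = -97202$)
$\left(1672197 + c\right) + 917576 = \left(1672197 - 97202\right) + 917576 = 1574995 + 917576 = 2492571$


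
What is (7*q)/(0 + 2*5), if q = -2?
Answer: -7/5 ≈ -1.4000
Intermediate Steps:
(7*q)/(0 + 2*5) = (7*(-2))/(0 + 2*5) = -14/(0 + 10) = -14/10 = -14*1/10 = -7/5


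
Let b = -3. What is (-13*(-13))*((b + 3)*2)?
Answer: 0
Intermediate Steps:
(-13*(-13))*((b + 3)*2) = (-13*(-13))*((-3 + 3)*2) = 169*(0*2) = 169*0 = 0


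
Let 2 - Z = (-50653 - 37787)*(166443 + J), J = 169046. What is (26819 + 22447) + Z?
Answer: 29670696428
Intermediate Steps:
Z = 29670647162 (Z = 2 - (-50653 - 37787)*(166443 + 169046) = 2 - (-88440)*335489 = 2 - 1*(-29670647160) = 2 + 29670647160 = 29670647162)
(26819 + 22447) + Z = (26819 + 22447) + 29670647162 = 49266 + 29670647162 = 29670696428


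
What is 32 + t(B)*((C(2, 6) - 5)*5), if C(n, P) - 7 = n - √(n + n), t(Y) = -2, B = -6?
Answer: 12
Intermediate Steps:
C(n, P) = 7 + n - √2*√n (C(n, P) = 7 + (n - √(n + n)) = 7 + (n - √(2*n)) = 7 + (n - √2*√n) = 7 + n - √2*√n)
32 + t(B)*((C(2, 6) - 5)*5) = 32 - 2*((7 + 2 - √2*√2) - 5)*5 = 32 - 2*((7 + 2 - 2) - 5)*5 = 32 - 2*(7 - 5)*5 = 32 - 4*5 = 32 - 2*10 = 32 - 20 = 12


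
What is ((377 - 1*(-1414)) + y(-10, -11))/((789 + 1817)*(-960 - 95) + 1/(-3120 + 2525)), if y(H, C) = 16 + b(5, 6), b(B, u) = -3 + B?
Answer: -1076355/1635851351 ≈ -0.00065798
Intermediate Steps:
y(H, C) = 18 (y(H, C) = 16 + (-3 + 5) = 16 + 2 = 18)
((377 - 1*(-1414)) + y(-10, -11))/((789 + 1817)*(-960 - 95) + 1/(-3120 + 2525)) = ((377 - 1*(-1414)) + 18)/((789 + 1817)*(-960 - 95) + 1/(-3120 + 2525)) = ((377 + 1414) + 18)/(2606*(-1055) + 1/(-595)) = (1791 + 18)/(-2749330 - 1/595) = 1809/(-1635851351/595) = 1809*(-595/1635851351) = -1076355/1635851351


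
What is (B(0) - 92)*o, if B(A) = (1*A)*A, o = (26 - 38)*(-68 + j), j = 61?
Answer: -7728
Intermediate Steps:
o = 84 (o = (26 - 38)*(-68 + 61) = -12*(-7) = 84)
B(A) = A² (B(A) = A*A = A²)
(B(0) - 92)*o = (0² - 92)*84 = (0 - 92)*84 = -92*84 = -7728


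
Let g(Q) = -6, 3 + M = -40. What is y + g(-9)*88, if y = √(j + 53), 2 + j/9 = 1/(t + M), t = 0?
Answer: -528 + 2*√16082/43 ≈ -522.10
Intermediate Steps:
M = -43 (M = -3 - 40 = -43)
j = -783/43 (j = -18 + 9/(0 - 43) = -18 + 9/(-43) = -18 + 9*(-1/43) = -18 - 9/43 = -783/43 ≈ -18.209)
y = 2*√16082/43 (y = √(-783/43 + 53) = √(1496/43) = 2*√16082/43 ≈ 5.8984)
y + g(-9)*88 = 2*√16082/43 - 6*88 = 2*√16082/43 - 528 = -528 + 2*√16082/43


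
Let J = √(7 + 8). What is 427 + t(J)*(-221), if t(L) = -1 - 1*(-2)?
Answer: 206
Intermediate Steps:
J = √15 ≈ 3.8730
t(L) = 1 (t(L) = -1 + 2 = 1)
427 + t(J)*(-221) = 427 + 1*(-221) = 427 - 221 = 206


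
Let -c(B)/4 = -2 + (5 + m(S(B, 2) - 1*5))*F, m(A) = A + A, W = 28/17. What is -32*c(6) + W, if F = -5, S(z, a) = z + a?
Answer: -124004/17 ≈ -7294.4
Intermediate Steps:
W = 28/17 (W = 28*(1/17) = 28/17 ≈ 1.6471)
S(z, a) = a + z
m(A) = 2*A
c(B) = -12 + 40*B (c(B) = -4*(-2 + (5 + 2*((2 + B) - 1*5))*(-5)) = -4*(-2 + (5 + 2*((2 + B) - 5))*(-5)) = -4*(-2 + (5 + 2*(-3 + B))*(-5)) = -4*(-2 + (5 + (-6 + 2*B))*(-5)) = -4*(-2 + (-1 + 2*B)*(-5)) = -4*(-2 + (5 - 10*B)) = -4*(3 - 10*B) = -12 + 40*B)
-32*c(6) + W = -32*(-12 + 40*6) + 28/17 = -32*(-12 + 240) + 28/17 = -32*228 + 28/17 = -7296 + 28/17 = -124004/17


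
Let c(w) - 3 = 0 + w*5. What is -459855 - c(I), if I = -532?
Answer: -457198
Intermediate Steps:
c(w) = 3 + 5*w (c(w) = 3 + (0 + w*5) = 3 + (0 + 5*w) = 3 + 5*w)
-459855 - c(I) = -459855 - (3 + 5*(-532)) = -459855 - (3 - 2660) = -459855 - 1*(-2657) = -459855 + 2657 = -457198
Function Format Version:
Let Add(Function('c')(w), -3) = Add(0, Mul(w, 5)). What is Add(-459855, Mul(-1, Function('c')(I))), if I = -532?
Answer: -457198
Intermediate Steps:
Function('c')(w) = Add(3, Mul(5, w)) (Function('c')(w) = Add(3, Add(0, Mul(w, 5))) = Add(3, Add(0, Mul(5, w))) = Add(3, Mul(5, w)))
Add(-459855, Mul(-1, Function('c')(I))) = Add(-459855, Mul(-1, Add(3, Mul(5, -532)))) = Add(-459855, Mul(-1, Add(3, -2660))) = Add(-459855, Mul(-1, -2657)) = Add(-459855, 2657) = -457198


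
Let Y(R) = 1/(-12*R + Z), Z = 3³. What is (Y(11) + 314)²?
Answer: 1086954961/11025 ≈ 98590.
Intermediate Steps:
Z = 27
Y(R) = 1/(27 - 12*R) (Y(R) = 1/(-12*R + 27) = 1/(27 - 12*R))
(Y(11) + 314)² = (-1/(-27 + 12*11) + 314)² = (-1/(-27 + 132) + 314)² = (-1/105 + 314)² = (32969/105)² = 1086954961/11025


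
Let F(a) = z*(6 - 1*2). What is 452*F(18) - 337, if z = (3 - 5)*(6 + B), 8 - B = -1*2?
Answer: -58193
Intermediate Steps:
B = 10 (B = 8 - (-1)*2 = 8 - 1*(-2) = 8 + 2 = 10)
z = -32 (z = (3 - 5)*(6 + 10) = -2*16 = -32)
F(a) = -128 (F(a) = -32*(6 - 1*2) = -32*(6 - 2) = -32*4 = -128)
452*F(18) - 337 = 452*(-128) - 337 = -57856 - 337 = -58193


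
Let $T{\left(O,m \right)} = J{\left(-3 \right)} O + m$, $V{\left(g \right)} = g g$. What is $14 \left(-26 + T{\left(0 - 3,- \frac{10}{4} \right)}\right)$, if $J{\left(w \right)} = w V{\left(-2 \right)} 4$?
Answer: $1617$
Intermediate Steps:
$V{\left(g \right)} = g^{2}$
$J{\left(w \right)} = 16 w$ ($J{\left(w \right)} = w \left(-2\right)^{2} \cdot 4 = w 4 \cdot 4 = 4 w 4 = 16 w$)
$T{\left(O,m \right)} = m - 48 O$ ($T{\left(O,m \right)} = 16 \left(-3\right) O + m = - 48 O + m = m - 48 O$)
$14 \left(-26 + T{\left(0 - 3,- \frac{10}{4} \right)}\right) = 14 \left(-26 - \left(\frac{5}{2} + 48 \left(0 - 3\right)\right)\right) = 14 \left(-26 - - \frac{283}{2}\right) = 14 \left(-26 + \left(- \frac{5}{2} + 144\right)\right) = 14 \left(-26 + \frac{283}{2}\right) = 14 \cdot \frac{231}{2} = 1617$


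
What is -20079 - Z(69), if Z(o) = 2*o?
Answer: -20217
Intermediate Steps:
-20079 - Z(69) = -20079 - 2*69 = -20079 - 1*138 = -20079 - 138 = -20217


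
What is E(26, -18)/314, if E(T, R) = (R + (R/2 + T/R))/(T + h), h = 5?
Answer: -128/43803 ≈ -0.0029222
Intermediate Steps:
E(T, R) = (3*R/2 + T/R)/(5 + T) (E(T, R) = (R + (R/2 + T/R))/(T + 5) = (R + (R*(½) + T/R))/(5 + T) = (R + (R/2 + T/R))/(5 + T) = (3*R/2 + T/R)/(5 + T))
E(26, -18)/314 = ((26 + (3/2)*(-18)²)/((-18)*(5 + 26)))/314 = -1/18*(26 + (3/2)*324)/31*(1/314) = -1/18*1/31*(26 + 486)*(1/314) = -1/18*1/31*512*(1/314) = -256/279*1/314 = -128/43803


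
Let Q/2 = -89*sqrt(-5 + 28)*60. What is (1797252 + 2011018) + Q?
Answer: 3808270 - 10680*sqrt(23) ≈ 3.7571e+6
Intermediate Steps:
Q = -10680*sqrt(23) (Q = 2*(-89*sqrt(-5 + 28)*60) = 2*(-89*sqrt(23)*60) = 2*(-5340*sqrt(23)) = -10680*sqrt(23) ≈ -51220.)
(1797252 + 2011018) + Q = (1797252 + 2011018) - 10680*sqrt(23) = 3808270 - 10680*sqrt(23)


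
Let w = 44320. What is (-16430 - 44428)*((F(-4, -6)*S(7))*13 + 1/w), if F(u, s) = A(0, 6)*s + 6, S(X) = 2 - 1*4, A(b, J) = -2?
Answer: 631150984611/22160 ≈ 2.8482e+7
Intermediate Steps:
S(X) = -2 (S(X) = 2 - 4 = -2)
F(u, s) = 6 - 2*s (F(u, s) = -2*s + 6 = 6 - 2*s)
(-16430 - 44428)*((F(-4, -6)*S(7))*13 + 1/w) = (-16430 - 44428)*(((6 - 2*(-6))*(-2))*13 + 1/44320) = -60858*(((6 + 12)*(-2))*13 + 1/44320) = -60858*((18*(-2))*13 + 1/44320) = -60858*(-36*13 + 1/44320) = -60858*(-468 + 1/44320) = -60858*(-20741759/44320) = 631150984611/22160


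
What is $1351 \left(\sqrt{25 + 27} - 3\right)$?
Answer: $-4053 + 2702 \sqrt{13} \approx 5689.2$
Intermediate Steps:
$1351 \left(\sqrt{25 + 27} - 3\right) = 1351 \left(\sqrt{52} - 3\right) = 1351 \left(2 \sqrt{13} - 3\right) = 1351 \left(-3 + 2 \sqrt{13}\right) = -4053 + 2702 \sqrt{13}$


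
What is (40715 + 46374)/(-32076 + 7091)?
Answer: -87089/24985 ≈ -3.4857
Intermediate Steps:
(40715 + 46374)/(-32076 + 7091) = 87089/(-24985) = 87089*(-1/24985) = -87089/24985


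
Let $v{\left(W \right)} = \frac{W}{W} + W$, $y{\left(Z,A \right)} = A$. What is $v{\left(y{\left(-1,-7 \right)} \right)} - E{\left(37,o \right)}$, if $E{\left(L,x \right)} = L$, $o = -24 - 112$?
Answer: $-43$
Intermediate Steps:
$o = -136$
$v{\left(W \right)} = 1 + W$
$v{\left(y{\left(-1,-7 \right)} \right)} - E{\left(37,o \right)} = \left(1 - 7\right) - 37 = -6 - 37 = -43$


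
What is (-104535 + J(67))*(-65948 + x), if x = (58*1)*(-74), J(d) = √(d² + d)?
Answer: 7342538400 - 140480*√1139 ≈ 7.3378e+9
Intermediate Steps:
J(d) = √(d + d²)
x = -4292 (x = 58*(-74) = -4292)
(-104535 + J(67))*(-65948 + x) = (-104535 + √(67*(1 + 67)))*(-65948 - 4292) = (-104535 + √(67*68))*(-70240) = (-104535 + √4556)*(-70240) = (-104535 + 2*√1139)*(-70240) = 7342538400 - 140480*√1139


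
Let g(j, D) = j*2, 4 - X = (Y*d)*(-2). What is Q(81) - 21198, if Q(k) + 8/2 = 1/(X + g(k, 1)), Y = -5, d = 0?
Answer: -3519531/166 ≈ -21202.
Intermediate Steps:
X = 4 (X = 4 - (-5*0)*(-2) = 4 - 0*(-2) = 4 - 1*0 = 4 + 0 = 4)
g(j, D) = 2*j
Q(k) = -4 + 1/(4 + 2*k)
Q(81) - 21198 = (-15 - 8*81)/(2*(2 + 81)) - 21198 = (½)*(-15 - 648)/83 - 21198 = (½)*(1/83)*(-663) - 21198 = -663/166 - 21198 = -3519531/166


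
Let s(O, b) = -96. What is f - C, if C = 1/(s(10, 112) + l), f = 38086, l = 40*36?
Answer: 51187583/1344 ≈ 38086.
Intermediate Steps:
l = 1440
C = 1/1344 (C = 1/(-96 + 1440) = 1/1344 ≈ 0.00074405)
f - C = 38086 - 1*1/1344 = 38086 - 1/1344 = 51187583/1344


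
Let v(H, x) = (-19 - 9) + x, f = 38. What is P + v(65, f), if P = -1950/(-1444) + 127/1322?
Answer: 2731371/238621 ≈ 11.446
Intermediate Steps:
v(H, x) = -28 + x
P = 345161/238621 (P = -1950*(-1/1444) + 127*(1/1322) = 975/722 + 127/1322 = 345161/238621 ≈ 1.4465)
P + v(65, f) = 345161/238621 + (-28 + 38) = 345161/238621 + 10 = 2731371/238621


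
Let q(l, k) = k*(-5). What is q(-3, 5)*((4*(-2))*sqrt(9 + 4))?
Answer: 200*sqrt(13) ≈ 721.11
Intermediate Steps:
q(l, k) = -5*k
q(-3, 5)*((4*(-2))*sqrt(9 + 4)) = (-5*5)*((4*(-2))*sqrt(9 + 4)) = -(-200)*sqrt(13) = 200*sqrt(13)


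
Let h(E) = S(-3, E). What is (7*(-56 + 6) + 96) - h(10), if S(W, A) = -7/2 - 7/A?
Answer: -1249/5 ≈ -249.80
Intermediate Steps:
S(W, A) = -7/2 - 7/A (S(W, A) = -7*1/2 - 7/A = -7/2 - 7/A)
h(E) = -7/2 - 7/E
(7*(-56 + 6) + 96) - h(10) = (7*(-56 + 6) + 96) - (-7/2 - 7/10) = (7*(-50) + 96) - (-7/2 - 7*1/10) = (-350 + 96) - (-7/2 - 7/10) = -254 - 1*(-21/5) = -254 + 21/5 = -1249/5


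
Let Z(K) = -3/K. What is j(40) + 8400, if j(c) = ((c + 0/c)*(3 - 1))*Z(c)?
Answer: 8394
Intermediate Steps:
j(c) = -6 (j(c) = ((c + 0/c)*(3 - 1))*(-3/c) = ((c + 0)*2)*(-3/c) = (c*2)*(-3/c) = (2*c)*(-3/c) = -6)
j(40) + 8400 = -6 + 8400 = 8394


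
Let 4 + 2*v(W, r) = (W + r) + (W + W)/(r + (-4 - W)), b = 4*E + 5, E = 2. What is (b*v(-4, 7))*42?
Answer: -585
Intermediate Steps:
b = 13 (b = 4*2 + 5 = 8 + 5 = 13)
v(W, r) = -2 + W/2 + r/2 + W/(-4 + r - W) (v(W, r) = -2 + ((W + r) + (W + W)/(r + (-4 - W)))/2 = -2 + ((W + r) + (2*W)/(-4 + r - W))/2 = -2 + ((W + r) + 2*W/(-4 + r - W))/2 = -2 + (W + r + 2*W/(-4 + r - W))/2 = -2 + (W/2 + r/2 + W/(-4 + r - W)) = -2 + W/2 + r/2 + W/(-4 + r - W))
(b*v(-4, 7))*42 = (13*((-8 + (1/2)*(-4)**2 - 1*(-4) + 4*7 - 1/2*7**2)/(4 - 4 - 1*7)))*42 = (13*((-8 + (1/2)*16 + 4 + 28 - 1/2*49)/(4 - 4 - 7)))*42 = (13*((-8 + 8 + 4 + 28 - 49/2)/(-7)))*42 = (13*(-1/7*15/2))*42 = (13*(-15/14))*42 = -195/14*42 = -585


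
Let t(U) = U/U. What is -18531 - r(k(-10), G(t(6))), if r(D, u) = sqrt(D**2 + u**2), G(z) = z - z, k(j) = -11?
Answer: -18542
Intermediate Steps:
t(U) = 1
G(z) = 0
-18531 - r(k(-10), G(t(6))) = -18531 - sqrt((-11)**2 + 0**2) = -18531 - sqrt(121 + 0) = -18531 - sqrt(121) = -18531 - 1*11 = -18531 - 11 = -18542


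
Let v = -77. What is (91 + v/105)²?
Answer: 1833316/225 ≈ 8148.1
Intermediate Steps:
(91 + v/105)² = (91 - 77/105)² = (91 - 77*1/105)² = (91 - 11/15)² = (1354/15)² = 1833316/225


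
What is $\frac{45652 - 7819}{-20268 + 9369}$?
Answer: $- \frac{12611}{3633} \approx -3.4712$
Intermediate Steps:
$\frac{45652 - 7819}{-20268 + 9369} = \frac{37833}{-10899} = 37833 \left(- \frac{1}{10899}\right) = - \frac{12611}{3633}$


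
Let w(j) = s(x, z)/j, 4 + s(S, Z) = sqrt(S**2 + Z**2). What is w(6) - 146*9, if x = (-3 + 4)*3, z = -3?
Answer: -3944/3 + sqrt(2)/2 ≈ -1314.0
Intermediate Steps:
x = 3 (x = 1*3 = 3)
s(S, Z) = -4 + sqrt(S**2 + Z**2)
w(j) = (-4 + 3*sqrt(2))/j (w(j) = (-4 + sqrt(3**2 + (-3)**2))/j = (-4 + sqrt(9 + 9))/j = (-4 + sqrt(18))/j = (-4 + 3*sqrt(2))/j)
w(6) - 146*9 = (-4 + 3*sqrt(2))/6 - 146*9 = (-4 + 3*sqrt(2))/6 - 1314 = (-2/3 + sqrt(2)/2) - 1314 = -3944/3 + sqrt(2)/2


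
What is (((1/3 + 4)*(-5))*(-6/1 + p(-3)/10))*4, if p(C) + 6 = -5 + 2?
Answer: 598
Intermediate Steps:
p(C) = -9 (p(C) = -6 + (-5 + 2) = -6 - 3 = -9)
(((1/3 + 4)*(-5))*(-6/1 + p(-3)/10))*4 = (((1/3 + 4)*(-5))*(-6/1 - 9/10))*4 = (((1/3 + 4)*(-5))*(-6*1 - 9*1/10))*4 = (((13/3)*(-5))*(-6 - 9/10))*4 = -65/3*(-69/10)*4 = (299/2)*4 = 598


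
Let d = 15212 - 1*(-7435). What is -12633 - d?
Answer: -35280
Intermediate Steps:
d = 22647 (d = 15212 + 7435 = 22647)
-12633 - d = -12633 - 1*22647 = -12633 - 22647 = -35280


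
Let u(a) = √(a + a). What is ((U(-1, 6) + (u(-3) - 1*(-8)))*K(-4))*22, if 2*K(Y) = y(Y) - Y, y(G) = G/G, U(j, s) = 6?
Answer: 770 + 55*I*√6 ≈ 770.0 + 134.72*I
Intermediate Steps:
u(a) = √2*√a (u(a) = √(2*a) = √2*√a)
y(G) = 1
K(Y) = ½ - Y/2 (K(Y) = (1 - Y)/2 = ½ - Y/2)
((U(-1, 6) + (u(-3) - 1*(-8)))*K(-4))*22 = ((6 + (√2*√(-3) - 1*(-8)))*(½ - ½*(-4)))*22 = ((6 + (√2*(I*√3) + 8))*(½ + 2))*22 = ((6 + (I*√6 + 8))*(5/2))*22 = ((6 + (8 + I*√6))*(5/2))*22 = ((14 + I*√6)*(5/2))*22 = (35 + 5*I*√6/2)*22 = 770 + 55*I*√6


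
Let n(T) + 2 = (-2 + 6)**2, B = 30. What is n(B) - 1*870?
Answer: -856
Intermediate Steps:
n(T) = 14 (n(T) = -2 + (-2 + 6)**2 = -2 + 4**2 = -2 + 16 = 14)
n(B) - 1*870 = 14 - 1*870 = 14 - 870 = -856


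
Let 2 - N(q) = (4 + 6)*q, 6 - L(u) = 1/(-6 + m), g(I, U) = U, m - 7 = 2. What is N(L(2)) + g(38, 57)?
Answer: 7/3 ≈ 2.3333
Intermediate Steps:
m = 9 (m = 7 + 2 = 9)
L(u) = 17/3 (L(u) = 6 - 1/(-6 + 9) = 6 - 1/3 = 17/3)
N(q) = 2 - 10*q (N(q) = 2 - (4 + 6)*q = 2 - 10*q)
N(L(2)) + g(38, 57) = (2 - 10*17/3) + 57 = (2 - 170/3) + 57 = -164/3 + 57 = 7/3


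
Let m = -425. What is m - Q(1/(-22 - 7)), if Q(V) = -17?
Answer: -408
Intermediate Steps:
m - Q(1/(-22 - 7)) = -425 - 1*(-17) = -425 + 17 = -408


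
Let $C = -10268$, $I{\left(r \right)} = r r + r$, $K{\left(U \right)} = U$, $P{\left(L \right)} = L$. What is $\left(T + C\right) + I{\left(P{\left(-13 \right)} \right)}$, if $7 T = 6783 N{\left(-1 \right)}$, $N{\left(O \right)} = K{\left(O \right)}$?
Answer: $-11081$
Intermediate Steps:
$I{\left(r \right)} = r + r^{2}$ ($I{\left(r \right)} = r^{2} + r = r + r^{2}$)
$N{\left(O \right)} = O$
$T = -969$ ($T = \frac{6783 \left(-1\right)}{7} = \frac{1}{7} \left(-6783\right) = -969$)
$\left(T + C\right) + I{\left(P{\left(-13 \right)} \right)} = \left(-969 - 10268\right) - 13 \left(1 - 13\right) = -11237 - -156 = -11237 + 156 = -11081$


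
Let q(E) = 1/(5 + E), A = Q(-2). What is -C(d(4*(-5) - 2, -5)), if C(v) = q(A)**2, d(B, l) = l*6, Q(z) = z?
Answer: -1/9 ≈ -0.11111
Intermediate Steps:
A = -2
d(B, l) = 6*l
C(v) = 1/9 (C(v) = (1/(5 - 2))**2 = (1/3)**2 = 1/9)
-C(d(4*(-5) - 2, -5)) = -1*1/9 = -1/9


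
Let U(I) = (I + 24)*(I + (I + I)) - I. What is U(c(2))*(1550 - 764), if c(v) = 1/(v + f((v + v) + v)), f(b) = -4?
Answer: -54627/2 ≈ -27314.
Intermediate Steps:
c(v) = 1/(-4 + v) (c(v) = 1/(v - 4) = 1/(-4 + v))
U(I) = -I + 3*I*(24 + I) (U(I) = (24 + I)*(I + 2*I) - I = (24 + I)*(3*I) - I = 3*I*(24 + I) - I = -I + 3*I*(24 + I))
U(c(2))*(1550 - 764) = ((71 + 3/(-4 + 2))/(-4 + 2))*(1550 - 764) = ((71 + 3/(-2))/(-2))*786 = -(71 + 3*(-½))/2*786 = -(71 - 3/2)/2*786 = -½*139/2*786 = -139/4*786 = -54627/2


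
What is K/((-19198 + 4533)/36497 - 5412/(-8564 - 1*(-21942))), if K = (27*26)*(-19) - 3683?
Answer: 4155310058093/196855067 ≈ 21108.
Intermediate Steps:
K = -17021 (K = 702*(-19) - 3683 = -13338 - 3683 = -17021)
K/((-19198 + 4533)/36497 - 5412/(-8564 - 1*(-21942))) = -17021/((-19198 + 4533)/36497 - 5412/(-8564 - 1*(-21942))) = -17021/(-14665*1/36497 - 5412/(-8564 + 21942)) = -17021/(-14665/36497 - 5412/13378) = -17021/(-14665/36497 - 5412*1/13378) = -17021/(-14665/36497 - 2706/6689) = -17021/(-196855067/244128433) = -17021*(-244128433/196855067) = 4155310058093/196855067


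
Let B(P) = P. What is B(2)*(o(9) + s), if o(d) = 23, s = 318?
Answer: 682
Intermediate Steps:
B(2)*(o(9) + s) = 2*(23 + 318) = 2*341 = 682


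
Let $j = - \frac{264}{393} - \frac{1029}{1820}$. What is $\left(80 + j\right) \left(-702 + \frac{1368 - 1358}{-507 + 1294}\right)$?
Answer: $- \frac{370518682908}{6701305} \approx -55291.0$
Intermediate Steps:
$j = - \frac{42137}{34060}$ ($j = \left(-264\right) \frac{1}{393} - \frac{147}{260} = - \frac{88}{131} - \frac{147}{260} = - \frac{42137}{34060} \approx -1.2371$)
$\left(80 + j\right) \left(-702 + \frac{1368 - 1358}{-507 + 1294}\right) = \left(80 - \frac{42137}{34060}\right) \left(-702 + \frac{1368 - 1358}{-507 + 1294}\right) = \frac{2682663 \left(-702 + \frac{10}{787}\right)}{34060} = \frac{2682663}{34060} \left(- \frac{552464}{787}\right) = - \frac{370518682908}{6701305}$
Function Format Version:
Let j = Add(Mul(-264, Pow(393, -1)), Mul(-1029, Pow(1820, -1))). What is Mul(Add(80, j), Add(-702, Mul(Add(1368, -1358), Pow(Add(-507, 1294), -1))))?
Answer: Rational(-370518682908, 6701305) ≈ -55291.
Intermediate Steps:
j = Rational(-42137, 34060) (j = Add(Mul(-264, Rational(1, 393)), Mul(-1029, Rational(1, 1820))) = Add(Rational(-88, 131), Rational(-147, 260)) = Rational(-42137, 34060) ≈ -1.2371)
Mul(Add(80, j), Add(-702, Mul(Add(1368, -1358), Pow(Add(-507, 1294), -1)))) = Mul(Add(80, Rational(-42137, 34060)), Add(-702, Mul(Add(1368, -1358), Pow(Add(-507, 1294), -1)))) = Mul(Rational(2682663, 34060), Add(-702, Mul(10, Pow(787, -1)))) = Mul(Rational(2682663, 34060), Add(-702, Mul(10, Rational(1, 787)))) = Mul(Rational(2682663, 34060), Add(-702, Rational(10, 787))) = Mul(Rational(2682663, 34060), Rational(-552464, 787)) = Rational(-370518682908, 6701305)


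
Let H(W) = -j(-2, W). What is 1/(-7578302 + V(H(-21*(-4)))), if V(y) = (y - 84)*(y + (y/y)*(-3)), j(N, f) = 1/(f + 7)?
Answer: -8281/62753824132 ≈ -1.3196e-7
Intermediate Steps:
j(N, f) = 1/(7 + f)
H(W) = -1/(7 + W)
V(y) = (-84 + y)*(-3 + y) (V(y) = (-84 + y)*(y + 1*(-3)) = (-84 + y)*(y - 3) = (-84 + y)*(-3 + y))
1/(-7578302 + V(H(-21*(-4)))) = 1/(-7578302 + (252 + (-1/(7 - 21*(-4)))² - (-87)/(7 - 21*(-4)))) = 1/(-7578302 + (252 + (-1/(7 + 84))² - (-87)/(7 + 84))) = 1/(-7578302 + (252 + (-1/91)² - (-87)/91)) = 1/(-7578302 + (252 + (-1*1/91)² - (-87)/91)) = 1/(-7578302 + (252 + (-1/91)² - 87*(-1/91))) = 1/(-7578302 + (252 + 1/8281 + 87/91)) = 1/(-7578302 + 2094730/8281) = 1/(-62753824132/8281) = -8281/62753824132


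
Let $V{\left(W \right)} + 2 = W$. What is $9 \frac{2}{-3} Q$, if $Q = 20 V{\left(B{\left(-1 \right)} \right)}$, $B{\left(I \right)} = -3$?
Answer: $600$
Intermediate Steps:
$V{\left(W \right)} = -2 + W$
$Q = -100$ ($Q = 20 \left(-2 - 3\right) = 20 \left(-5\right) = -100$)
$9 \frac{2}{-3} Q = 9 \frac{2}{-3} \left(-100\right) = 9 \cdot 2 \left(- \frac{1}{3}\right) \left(-100\right) = 9 \left(- \frac{2}{3}\right) \left(-100\right) = \left(-6\right) \left(-100\right) = 600$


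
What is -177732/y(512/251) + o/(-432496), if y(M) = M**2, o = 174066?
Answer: -75669224691759/1771503616 ≈ -42715.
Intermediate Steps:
-177732/y(512/251) + o/(-432496) = -177732/((512/251)**2) + 174066/(-432496) = -177732/((512*(1/251))**2) + 174066*(-1/432496) = -177732/((512/251)**2) - 87033/216248 = -177732/262144/63001 - 87033/216248 = -177732*63001/262144 - 87033/216248 = -2799323433/65536 - 87033/216248 = -75669224691759/1771503616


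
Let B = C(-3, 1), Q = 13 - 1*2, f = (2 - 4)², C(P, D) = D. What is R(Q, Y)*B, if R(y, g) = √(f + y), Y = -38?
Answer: √15 ≈ 3.8730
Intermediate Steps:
f = 4 (f = (-2)² = 4)
Q = 11 (Q = 13 - 2 = 11)
R(y, g) = √(4 + y)
B = 1
R(Q, Y)*B = √(4 + 11)*1 = √15*1 = √15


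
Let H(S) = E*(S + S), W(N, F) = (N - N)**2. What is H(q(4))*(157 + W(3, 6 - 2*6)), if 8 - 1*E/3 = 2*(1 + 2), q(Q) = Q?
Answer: 7536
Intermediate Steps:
E = 6 (E = 24 - 6*(1 + 2) = 24 - 6*3 = 24 - 3*6 = 24 - 18 = 6)
W(N, F) = 0 (W(N, F) = 0**2 = 0)
H(S) = 12*S (H(S) = 6*(S + S) = 6*(2*S) = 12*S)
H(q(4))*(157 + W(3, 6 - 2*6)) = (12*4)*(157 + 0) = 48*157 = 7536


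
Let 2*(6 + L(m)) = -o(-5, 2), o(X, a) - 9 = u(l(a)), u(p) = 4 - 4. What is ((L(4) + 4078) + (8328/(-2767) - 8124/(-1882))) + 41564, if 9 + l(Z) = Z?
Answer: 237632568273/5207494 ≈ 45633.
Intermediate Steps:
l(Z) = -9 + Z
u(p) = 0
o(X, a) = 9 (o(X, a) = 9 + 0 = 9)
L(m) = -21/2 (L(m) = -6 + (-1*9)/2 = -6 + (½)*(-9) = -6 - 9/2 = -21/2)
((L(4) + 4078) + (8328/(-2767) - 8124/(-1882))) + 41564 = ((-21/2 + 4078) + (8328/(-2767) - 8124/(-1882))) + 41564 = (8135/2 + (8328*(-1/2767) - 8124*(-1/1882))) + 41564 = (8135/2 + (-8328/2767 + 4062/941)) + 41564 = (8135/2 + 3402906/2603747) + 41564 = 21188287657/5207494 + 41564 = 237632568273/5207494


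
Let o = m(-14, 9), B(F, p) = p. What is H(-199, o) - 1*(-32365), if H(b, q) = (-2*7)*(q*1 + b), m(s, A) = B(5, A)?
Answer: 35025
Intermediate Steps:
m(s, A) = A
o = 9
H(b, q) = -14*b - 14*q (H(b, q) = -14*(q + b) = -14*(b + q) = -14*b - 14*q)
H(-199, o) - 1*(-32365) = (-14*(-199) - 14*9) - 1*(-32365) = (2786 - 126) + 32365 = 2660 + 32365 = 35025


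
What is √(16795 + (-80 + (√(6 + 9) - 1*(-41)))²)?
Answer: √(18331 - 78*√15) ≈ 134.27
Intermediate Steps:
√(16795 + (-80 + (√(6 + 9) - 1*(-41)))²) = √(16795 + (-80 + (√15 + 41))²) = √(16795 + (-80 + (41 + √15))²) = √(16795 + (-39 + √15)²)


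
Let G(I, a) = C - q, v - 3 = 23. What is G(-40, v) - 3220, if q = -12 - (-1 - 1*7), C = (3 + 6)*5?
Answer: -3171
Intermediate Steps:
v = 26 (v = 3 + 23 = 26)
C = 45 (C = 9*5 = 45)
q = -4 (q = -12 - (-1 - 7) = -12 - 1*(-8) = -12 + 8 = -4)
G(I, a) = 49 (G(I, a) = 45 - 1*(-4) = 45 + 4 = 49)
G(-40, v) - 3220 = 49 - 3220 = -3171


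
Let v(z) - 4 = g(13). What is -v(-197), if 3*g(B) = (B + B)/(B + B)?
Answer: -13/3 ≈ -4.3333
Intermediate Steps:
g(B) = ⅓ (g(B) = ((B + B)/(B + B))/3 = ((2*B)/((2*B)))/3 = ((2*B)*(1/(2*B)))/3 = (⅓)*1 = ⅓)
v(z) = 13/3 (v(z) = 4 + ⅓ = 13/3)
-v(-197) = -1*13/3 = -13/3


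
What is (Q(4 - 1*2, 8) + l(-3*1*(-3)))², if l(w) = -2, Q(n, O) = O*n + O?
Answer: 484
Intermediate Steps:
Q(n, O) = O + O*n
(Q(4 - 1*2, 8) + l(-3*1*(-3)))² = (8*(1 + (4 - 1*2)) - 2)² = (8*(1 + (4 - 2)) - 2)² = (8*(1 + 2) - 2)² = (8*3 - 2)² = (24 - 2)² = 22² = 484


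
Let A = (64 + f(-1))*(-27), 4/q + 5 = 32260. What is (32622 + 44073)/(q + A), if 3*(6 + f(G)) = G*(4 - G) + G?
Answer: -2473797225/48769556 ≈ -50.724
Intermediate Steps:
q = 4/32255 (q = 4/(-5 + 32260) = 4/32255 ≈ 0.00012401)
f(G) = -6 + G/3 + G*(4 - G)/3 (f(G) = -6 + (G*(4 - G) + G)/3 = -6 + (G + G*(4 - G))/3 = -6 + (G/3 + G*(4 - G)/3) = -6 + G/3 + G*(4 - G)/3)
A = -1512 (A = (64 + (-6 - ⅓*(-1)² + (5/3)*(-1)))*(-27) = (64 + (-6 - ⅓*1 - 5/3))*(-27) = (64 + (-6 - ⅓ - 5/3))*(-27) = (64 - 8)*(-27) = 56*(-27) = -1512)
(32622 + 44073)/(q + A) = (32622 + 44073)/(4/32255 - 1512) = 76695/(-48769556/32255) = 76695*(-32255/48769556) = -2473797225/48769556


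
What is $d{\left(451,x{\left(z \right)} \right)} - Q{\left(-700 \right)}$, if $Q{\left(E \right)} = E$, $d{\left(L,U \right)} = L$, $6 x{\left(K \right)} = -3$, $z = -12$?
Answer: $1151$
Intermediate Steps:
$x{\left(K \right)} = - \frac{1}{2}$ ($x{\left(K \right)} = \frac{1}{6} \left(-3\right) = - \frac{1}{2}$)
$d{\left(451,x{\left(z \right)} \right)} - Q{\left(-700 \right)} = 451 - -700 = 451 + 700 = 1151$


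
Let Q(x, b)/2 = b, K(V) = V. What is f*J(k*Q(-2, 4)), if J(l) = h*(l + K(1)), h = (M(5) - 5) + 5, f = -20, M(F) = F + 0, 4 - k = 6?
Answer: 1500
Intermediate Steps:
Q(x, b) = 2*b
k = -2 (k = 4 - 1*6 = 4 - 6 = -2)
M(F) = F
h = 5 (h = (5 - 5) + 5 = 0 + 5 = 5)
J(l) = 5 + 5*l (J(l) = 5*(l + 1) = 5*(1 + l) = 5 + 5*l)
f*J(k*Q(-2, 4)) = -20*(5 + 5*(-4*4)) = -20*(5 + 5*(-2*8)) = -20*(5 + 5*(-16)) = -20*(5 - 80) = -20*(-75) = 1500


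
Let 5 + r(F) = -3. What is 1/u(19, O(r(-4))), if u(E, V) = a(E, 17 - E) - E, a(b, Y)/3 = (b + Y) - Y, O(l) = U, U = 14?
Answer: 1/38 ≈ 0.026316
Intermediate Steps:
r(F) = -8 (r(F) = -5 - 3 = -8)
O(l) = 14
a(b, Y) = 3*b (a(b, Y) = 3*((b + Y) - Y) = 3*((Y + b) - Y) = 3*b)
u(E, V) = 2*E (u(E, V) = 3*E - E = 2*E)
1/u(19, O(r(-4))) = 1/(2*19) = 1/38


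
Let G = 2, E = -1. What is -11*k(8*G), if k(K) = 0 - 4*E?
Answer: -44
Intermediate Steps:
k(K) = 4 (k(K) = 0 - 4*(-1) = 0 + 4 = 4)
-11*k(8*G) = -11*4 = -44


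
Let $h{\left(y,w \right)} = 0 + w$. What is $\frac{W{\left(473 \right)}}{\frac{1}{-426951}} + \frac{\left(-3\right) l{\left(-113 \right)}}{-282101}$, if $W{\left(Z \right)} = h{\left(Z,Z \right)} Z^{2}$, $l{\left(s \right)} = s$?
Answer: $- \frac{12745770166768383006}{282101} \approx -4.5182 \cdot 10^{13}$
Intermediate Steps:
$h{\left(y,w \right)} = w$
$W{\left(Z \right)} = Z^{3}$ ($W{\left(Z \right)} = Z Z^{2} = Z^{3}$)
$\frac{W{\left(473 \right)}}{\frac{1}{-426951}} + \frac{\left(-3\right) l{\left(-113 \right)}}{-282101} = \frac{473^{3}}{\frac{1}{-426951}} + \frac{\left(-3\right) \left(-113\right)}{-282101} = \frac{105823817}{- \frac{1}{426951}} + 339 \left(- \frac{1}{282101}\right) = 105823817 \left(-426951\right) - \frac{339}{282101} = -45181584491967 - \frac{339}{282101} = - \frac{12745770166768383006}{282101}$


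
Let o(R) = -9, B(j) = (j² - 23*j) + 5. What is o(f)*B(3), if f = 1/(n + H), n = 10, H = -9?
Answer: 495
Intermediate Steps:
B(j) = 5 + j² - 23*j
f = 1 (f = 1/(10 - 9) = 1/1 = 1)
o(f)*B(3) = -9*(5 + 3² - 23*3) = -9*(5 + 9 - 69) = -9*(-55) = 495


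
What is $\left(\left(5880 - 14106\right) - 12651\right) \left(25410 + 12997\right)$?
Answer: $-801822939$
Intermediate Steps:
$\left(\left(5880 - 14106\right) - 12651\right) \left(25410 + 12997\right) = \left(-8226 - 12651\right) 38407 = \left(-20877\right) 38407 = -801822939$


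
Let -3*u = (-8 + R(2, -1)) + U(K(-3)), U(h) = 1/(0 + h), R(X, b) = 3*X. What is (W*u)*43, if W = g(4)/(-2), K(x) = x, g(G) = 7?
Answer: -2107/18 ≈ -117.06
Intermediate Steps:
U(h) = 1/h
W = -7/2 (W = 7/(-2) = 7*(-1/2) = -7/2 ≈ -3.5000)
u = 7/9 (u = -((-8 + 3*2) + 1/(-3))/3 = -((-8 + 6) - 1/3)/3 = -(-2 - 1/3)/3 = -1/3*(-7/3) = 7/9 ≈ 0.77778)
(W*u)*43 = -7/2*7/9*43 = -49/18*43 = -2107/18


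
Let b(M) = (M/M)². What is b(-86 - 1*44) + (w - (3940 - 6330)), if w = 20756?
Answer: 23147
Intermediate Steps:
b(M) = 1 (b(M) = 1² = 1)
b(-86 - 1*44) + (w - (3940 - 6330)) = 1 + (20756 - (3940 - 6330)) = 1 + (20756 - 1*(-2390)) = 1 + (20756 + 2390) = 1 + 23146 = 23147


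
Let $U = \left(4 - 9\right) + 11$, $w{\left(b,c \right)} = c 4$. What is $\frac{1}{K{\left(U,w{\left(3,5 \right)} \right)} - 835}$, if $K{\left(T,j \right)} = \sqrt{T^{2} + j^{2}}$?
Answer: $- \frac{835}{696789} - \frac{2 \sqrt{109}}{696789} \approx -0.0012283$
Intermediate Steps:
$w{\left(b,c \right)} = 4 c$
$U = 6$ ($U = -5 + 11 = 6$)
$\frac{1}{K{\left(U,w{\left(3,5 \right)} \right)} - 835} = \frac{1}{\sqrt{6^{2} + \left(4 \cdot 5\right)^{2}} - 835} = \frac{1}{\sqrt{36 + 20^{2}} - 835} = \frac{1}{\sqrt{36 + 400} - 835} = \frac{1}{\sqrt{436} - 835} = \frac{1}{2 \sqrt{109} - 835} = \frac{1}{-835 + 2 \sqrt{109}}$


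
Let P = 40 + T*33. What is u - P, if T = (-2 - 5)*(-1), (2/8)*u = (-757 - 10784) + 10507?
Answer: -4407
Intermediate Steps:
u = -4136 (u = 4*((-757 - 10784) + 10507) = 4*(-11541 + 10507) = 4*(-1034) = -4136)
T = 7 (T = -7*(-1) = 7)
P = 271 (P = 40 + 7*33 = 40 + 231 = 271)
u - P = -4136 - 1*271 = -4136 - 271 = -4407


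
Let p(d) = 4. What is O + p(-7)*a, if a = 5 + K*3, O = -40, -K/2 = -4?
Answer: 76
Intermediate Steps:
K = 8 (K = -2*(-4) = 8)
a = 29 (a = 5 + 8*3 = 5 + 24 = 29)
O + p(-7)*a = -40 + 4*29 = -40 + 116 = 76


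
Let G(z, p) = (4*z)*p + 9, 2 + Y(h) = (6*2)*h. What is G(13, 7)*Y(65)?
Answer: 290194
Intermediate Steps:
Y(h) = -2 + 12*h (Y(h) = -2 + (6*2)*h = -2 + 12*h)
G(z, p) = 9 + 4*p*z (G(z, p) = 4*p*z + 9 = 9 + 4*p*z)
G(13, 7)*Y(65) = (9 + 4*7*13)*(-2 + 12*65) = (9 + 364)*(-2 + 780) = 373*778 = 290194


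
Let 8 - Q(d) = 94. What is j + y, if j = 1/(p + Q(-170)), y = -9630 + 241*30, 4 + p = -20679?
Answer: -49845601/20769 ≈ -2400.0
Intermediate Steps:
Q(d) = -86 (Q(d) = 8 - 1*94 = 8 - 94 = -86)
p = -20683 (p = -4 - 20679 = -20683)
y = -2400 (y = -9630 + 7230 = -2400)
j = -1/20769 (j = 1/(-20683 - 86) = 1/(-20769) = -1/20769 ≈ -4.8149e-5)
j + y = -1/20769 - 2400 = -49845601/20769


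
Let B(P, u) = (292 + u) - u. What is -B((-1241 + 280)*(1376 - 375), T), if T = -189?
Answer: -292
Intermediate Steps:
B(P, u) = 292
-B((-1241 + 280)*(1376 - 375), T) = -1*292 = -292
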